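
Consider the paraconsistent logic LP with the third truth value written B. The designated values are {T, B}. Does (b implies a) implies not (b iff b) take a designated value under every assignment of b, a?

Countermodel: b=T, a=T gives F, which is not designated.

No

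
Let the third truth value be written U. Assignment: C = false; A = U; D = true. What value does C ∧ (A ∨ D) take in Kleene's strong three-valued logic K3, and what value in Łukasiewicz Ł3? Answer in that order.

In Kleene's strong three-valued logic K3: A ∨ D = U ∨ true = true
C ∧ (A ∨ D) = false ∧ true = false
In Łukasiewicz Ł3: A ∨ D = U ∨ true = true
C ∧ (A ∨ D) = false ∧ true = false

false; false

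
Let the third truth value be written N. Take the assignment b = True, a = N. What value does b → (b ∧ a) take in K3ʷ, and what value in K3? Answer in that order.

N; N

In K3ʷ: b ∧ a = True ∧ N = N
b → (b ∧ a) = True → N = N
In K3: b ∧ a = True ∧ N = N
b → (b ∧ a) = True → N = N  [¬True ∨ N]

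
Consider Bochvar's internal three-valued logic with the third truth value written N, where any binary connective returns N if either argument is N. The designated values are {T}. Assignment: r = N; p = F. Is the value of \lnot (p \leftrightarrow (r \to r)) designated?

r \to r = N \to N = N  [any arg is the third value ⇒ result is the third value]
p \leftrightarrow (r \to r) = F \leftrightarrow N = N
\lnot (p \leftrightarrow (r \to r)) = \lnot N = N
N ∉ {T}.

No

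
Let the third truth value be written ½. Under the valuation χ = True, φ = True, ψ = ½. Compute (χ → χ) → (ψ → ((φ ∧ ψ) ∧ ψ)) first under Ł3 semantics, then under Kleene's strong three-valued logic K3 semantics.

True; ½

In Ł3: χ → χ = True → True = True
φ ∧ ψ = True ∧ ½ = ½
(φ ∧ ψ) ∧ ψ = ½ ∧ ½ = ½
ψ → ((φ ∧ ψ) ∧ ψ) = ½ → ½ = True  [min(1, 1−½+½)]
(χ → χ) → (ψ → ((φ ∧ ψ) ∧ ψ)) = True → True = True
In Kleene's strong three-valued logic K3: χ → χ = True → True = True
φ ∧ ψ = True ∧ ½ = ½
(φ ∧ ψ) ∧ ψ = ½ ∧ ½ = ½
ψ → ((φ ∧ ψ) ∧ ψ) = ½ → ½ = ½  [¬½ ∨ ½]
(χ → χ) → (ψ → ((φ ∧ ψ) ∧ ψ)) = True → ½ = ½
They differ because Ł3 and Kleene's strong three-valued logic K3 treat ½ differently under implication.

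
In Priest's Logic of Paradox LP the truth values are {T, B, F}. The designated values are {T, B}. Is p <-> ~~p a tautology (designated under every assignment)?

Yes

Every assignment of p over {T, B, F} gives a value in {T, B}.
In particular, with p=B: p <-> ~~p = B.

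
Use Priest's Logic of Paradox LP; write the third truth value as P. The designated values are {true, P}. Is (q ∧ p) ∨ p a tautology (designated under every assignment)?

No

Countermodel: q=true, p=false gives false, which is not designated.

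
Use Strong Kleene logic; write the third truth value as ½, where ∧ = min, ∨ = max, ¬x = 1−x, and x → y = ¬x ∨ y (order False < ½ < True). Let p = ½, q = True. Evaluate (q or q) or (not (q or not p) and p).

True

q or q = True or True = True
not p = not ½ = ½
q or not p = True or ½ = True
not (q or not p) = not True = False
not (q or not p) and p = False and ½ = False
(q or q) or (not (q or not p) and p) = True or False = True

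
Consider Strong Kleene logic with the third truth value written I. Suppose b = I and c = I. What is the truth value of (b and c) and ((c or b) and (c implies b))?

I

b and c = I and I = I
c or b = I or I = I
c implies b = I implies I = I  [not I or I]
(c or b) and (c implies b) = I and I = I
(b and c) and ((c or b) and (c implies b)) = I and I = I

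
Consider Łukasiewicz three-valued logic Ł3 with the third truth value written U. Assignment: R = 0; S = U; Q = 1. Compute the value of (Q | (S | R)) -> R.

0

S | R = U | 0 = U
Q | (S | R) = 1 | U = 1
(Q | (S | R)) -> R = 1 -> 0 = 0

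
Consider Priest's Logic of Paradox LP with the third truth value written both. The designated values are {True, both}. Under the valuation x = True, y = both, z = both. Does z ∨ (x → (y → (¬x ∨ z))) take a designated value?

Yes

¬x = ¬True = False
¬x ∨ z = False ∨ both = both
y → (¬x ∨ z) = both → both = both  [¬both ∨ both]
x → (y → (¬x ∨ z)) = True → both = both
z ∨ (x → (y → (¬x ∨ z))) = both ∨ both = both
both ∈ {True, both}.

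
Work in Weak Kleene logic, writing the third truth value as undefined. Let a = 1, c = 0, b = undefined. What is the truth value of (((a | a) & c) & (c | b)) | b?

undefined

a | a = 1 | 1 = 1
(a | a) & c = 1 & 0 = 0
c | b = 0 | undefined = undefined
((a | a) & c) & (c | b) = 0 & undefined = undefined
(((a | a) & c) & (c | b)) | b = undefined | undefined = undefined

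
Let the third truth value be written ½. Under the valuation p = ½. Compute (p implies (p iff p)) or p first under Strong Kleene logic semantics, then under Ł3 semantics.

½; 1

In Strong Kleene logic: p iff p = ½ iff ½ = ½
p implies (p iff p) = ½ implies ½ = ½  [not ½ or ½]
(p implies (p iff p)) or p = ½ or ½ = ½
In Ł3: p iff p = ½ iff ½ = 1
p implies (p iff p) = ½ implies 1 = 1
(p implies (p iff p)) or p = 1 or ½ = 1
They differ because Strong Kleene logic and Ł3 treat ½ differently under implication.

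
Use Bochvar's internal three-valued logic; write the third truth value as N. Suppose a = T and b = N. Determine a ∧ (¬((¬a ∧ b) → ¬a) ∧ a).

¬a = ¬T = F
¬a ∧ b = F ∧ N = N
¬a = ¬T = F
(¬a ∧ b) → ¬a = N → F = N
¬((¬a ∧ b) → ¬a) = ¬N = N
¬((¬a ∧ b) → ¬a) ∧ a = N ∧ T = N
a ∧ (¬((¬a ∧ b) → ¬a) ∧ a) = T ∧ N = N

N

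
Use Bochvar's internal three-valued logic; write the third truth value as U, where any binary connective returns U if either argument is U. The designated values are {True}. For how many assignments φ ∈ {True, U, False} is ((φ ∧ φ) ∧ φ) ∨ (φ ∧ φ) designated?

φ=True: True ✓
φ=U: U ·
φ=False: False ·

1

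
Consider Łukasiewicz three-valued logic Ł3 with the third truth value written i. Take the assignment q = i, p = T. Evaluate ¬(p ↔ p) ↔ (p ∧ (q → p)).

F

p ↔ p = T ↔ T = T
¬(p ↔ p) = ¬T = F
q → p = i → T = T
p ∧ (q → p) = T ∧ T = T
¬(p ↔ p) ↔ (p ∧ (q → p)) = F ↔ T = F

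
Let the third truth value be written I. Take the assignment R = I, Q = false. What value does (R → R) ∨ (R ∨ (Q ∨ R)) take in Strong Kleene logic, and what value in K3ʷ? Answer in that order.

I; I

In Strong Kleene logic: R → R = I → I = I  [¬I ∨ I]
Q ∨ R = false ∨ I = I
R ∨ (Q ∨ R) = I ∨ I = I
(R → R) ∨ (R ∨ (Q ∨ R)) = I ∨ I = I
In K3ʷ: R → R = I → I = I  [any arg is the third value ⇒ result is the third value]
Q ∨ R = false ∨ I = I
R ∨ (Q ∨ R) = I ∨ I = I
(R → R) ∨ (R ∨ (Q ∨ R)) = I ∨ I = I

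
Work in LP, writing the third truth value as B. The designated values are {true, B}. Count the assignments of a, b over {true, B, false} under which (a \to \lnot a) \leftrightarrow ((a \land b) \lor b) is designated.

7

Of the 9 assignments, 7 give a value in {true, B}.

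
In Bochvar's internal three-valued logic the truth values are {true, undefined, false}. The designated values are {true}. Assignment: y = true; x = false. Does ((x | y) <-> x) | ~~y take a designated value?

x | y = false | true = true
(x | y) <-> x = true <-> false = false
~y = ~true = false
~~y = ~false = true
((x | y) <-> x) | ~~y = false | true = true
true ∈ {true}.

Yes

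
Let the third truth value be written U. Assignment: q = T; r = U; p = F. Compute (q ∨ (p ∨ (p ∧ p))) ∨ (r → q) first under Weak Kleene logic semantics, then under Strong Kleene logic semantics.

In Weak Kleene logic: p ∧ p = F ∧ F = F
p ∨ (p ∧ p) = F ∨ F = F
q ∨ (p ∨ (p ∧ p)) = T ∨ F = T
r → q = U → T = U  [any arg is the third value ⇒ result is the third value]
(q ∨ (p ∨ (p ∧ p))) ∨ (r → q) = T ∨ U = U
In Strong Kleene logic: p ∧ p = F ∧ F = F
p ∨ (p ∧ p) = F ∨ F = F
q ∨ (p ∨ (p ∧ p)) = T ∨ F = T
r → q = U → T = T  [¬U ∨ T]
(q ∨ (p ∨ (p ∧ p))) ∨ (r → q) = T ∨ T = T
They differ because Weak Kleene logic and Strong Kleene logic treat U differently under the binary connectives.

U; T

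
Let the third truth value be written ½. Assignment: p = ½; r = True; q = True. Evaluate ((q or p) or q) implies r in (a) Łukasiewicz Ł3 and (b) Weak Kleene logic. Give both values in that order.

True; ½

In Łukasiewicz Ł3: q or p = True or ½ = True
(q or p) or q = True or True = True
((q or p) or q) implies r = True implies True = True
In Weak Kleene logic: q or p = True or ½ = ½
(q or p) or q = ½ or True = ½
((q or p) or q) implies r = ½ implies True = ½  [any arg is the third value ⇒ result is the third value]
They differ because Łukasiewicz Ł3 and Weak Kleene logic treat ½ differently under the binary connectives.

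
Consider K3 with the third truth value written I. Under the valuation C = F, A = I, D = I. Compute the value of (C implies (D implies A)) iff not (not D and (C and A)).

T

D implies A = I implies I = I  [not I or I]
C implies (D implies A) = F implies I = T
not D = not I = I
C and A = F and I = F
not D and (C and A) = I and F = F
not (not D and (C and A)) = not F = T
(C implies (D implies A)) iff not (not D and (C and A)) = T iff T = T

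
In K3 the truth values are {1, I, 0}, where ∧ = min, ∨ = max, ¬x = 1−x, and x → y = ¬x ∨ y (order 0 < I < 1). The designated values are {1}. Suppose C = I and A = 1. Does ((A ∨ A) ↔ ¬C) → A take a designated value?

Yes

A ∨ A = 1 ∨ 1 = 1
¬C = ¬I = I
(A ∨ A) ↔ ¬C = 1 ↔ I = I
((A ∨ A) ↔ ¬C) → A = I → 1 = 1  [¬I ∨ 1]
1 ∈ {1}.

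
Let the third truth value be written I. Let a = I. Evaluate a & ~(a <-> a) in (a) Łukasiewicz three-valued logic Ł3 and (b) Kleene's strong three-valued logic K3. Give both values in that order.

0; I

In Łukasiewicz three-valued logic Ł3: a <-> a = I <-> I = 1  [1 − |½−½|]
~(a <-> a) = ~1 = 0
a & ~(a <-> a) = I & 0 = 0
In Kleene's strong three-valued logic K3: a <-> a = I <-> I = I
~(a <-> a) = ~I = I
a & ~(a <-> a) = I & I = I
They differ because Łukasiewicz three-valued logic Ł3 and Kleene's strong three-valued logic K3 treat I differently under implication.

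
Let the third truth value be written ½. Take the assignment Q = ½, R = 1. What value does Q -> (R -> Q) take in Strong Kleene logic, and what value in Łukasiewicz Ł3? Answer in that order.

½; 1

In Strong Kleene logic: R -> Q = 1 -> ½ = ½  [~1 | ½]
Q -> (R -> Q) = ½ -> ½ = ½
In Łukasiewicz Ł3: R -> Q = 1 -> ½ = ½
Q -> (R -> Q) = ½ -> ½ = 1
They differ because Strong Kleene logic and Łukasiewicz Ł3 treat ½ differently under implication.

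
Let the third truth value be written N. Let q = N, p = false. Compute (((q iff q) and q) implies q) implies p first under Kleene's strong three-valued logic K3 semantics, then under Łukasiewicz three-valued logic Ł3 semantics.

N; false

In Kleene's strong three-valued logic K3: q iff q = N iff N = N
(q iff q) and q = N and N = N
((q iff q) and q) implies q = N implies N = N  [not N or N]
(((q iff q) and q) implies q) implies p = N implies false = N
In Łukasiewicz three-valued logic Ł3: q iff q = N iff N = true
(q iff q) and q = true and N = N
((q iff q) and q) implies q = N implies N = true
(((q iff q) and q) implies q) implies p = true implies false = false
They differ because Kleene's strong three-valued logic K3 and Łukasiewicz three-valued logic Ł3 treat N differently under implication.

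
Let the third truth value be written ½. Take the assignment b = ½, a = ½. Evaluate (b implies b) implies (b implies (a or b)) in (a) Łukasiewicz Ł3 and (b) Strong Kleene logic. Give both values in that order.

True; ½

In Łukasiewicz Ł3: b implies b = ½ implies ½ = True  [min(1, 1−½+½)]
a or b = ½ or ½ = ½
b implies (a or b) = ½ implies ½ = True
(b implies b) implies (b implies (a or b)) = True implies True = True
In Strong Kleene logic: b implies b = ½ implies ½ = ½  [not ½ or ½]
a or b = ½ or ½ = ½
b implies (a or b) = ½ implies ½ = ½
(b implies b) implies (b implies (a or b)) = ½ implies ½ = ½
They differ because Łukasiewicz Ł3 and Strong Kleene logic treat ½ differently under implication.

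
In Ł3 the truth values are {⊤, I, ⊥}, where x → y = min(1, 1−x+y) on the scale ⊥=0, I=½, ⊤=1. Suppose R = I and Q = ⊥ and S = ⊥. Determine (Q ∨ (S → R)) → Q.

⊥

S → R = ⊥ → I = ⊤  [min(1, 1−0+½)]
Q ∨ (S → R) = ⊥ ∨ ⊤ = ⊤
(Q ∨ (S → R)) → Q = ⊤ → ⊥ = ⊥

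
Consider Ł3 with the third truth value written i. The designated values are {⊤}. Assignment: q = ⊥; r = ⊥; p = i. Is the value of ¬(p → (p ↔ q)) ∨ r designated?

p ↔ q = i ↔ ⊥ = i
p → (p ↔ q) = i → i = ⊤
¬(p → (p ↔ q)) = ¬⊤ = ⊥
¬(p → (p ↔ q)) ∨ r = ⊥ ∨ ⊥ = ⊥
⊥ ∉ {⊤}.

No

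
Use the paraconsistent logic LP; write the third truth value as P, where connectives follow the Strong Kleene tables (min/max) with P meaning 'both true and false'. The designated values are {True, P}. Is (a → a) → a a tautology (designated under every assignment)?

Countermodel: a=False gives False, which is not designated.

No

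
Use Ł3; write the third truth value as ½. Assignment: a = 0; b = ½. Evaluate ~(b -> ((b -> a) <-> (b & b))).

b -> a = ½ -> 0 = ½  [min(1, 1−½+0)]
b & b = ½ & ½ = ½
(b -> a) <-> (b & b) = ½ <-> ½ = 1
b -> ((b -> a) <-> (b & b)) = ½ -> 1 = 1
~(b -> ((b -> a) <-> (b & b))) = ~1 = 0

0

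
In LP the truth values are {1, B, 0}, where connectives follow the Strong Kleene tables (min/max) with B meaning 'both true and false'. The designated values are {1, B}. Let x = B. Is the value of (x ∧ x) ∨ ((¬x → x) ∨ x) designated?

x ∧ x = B ∧ B = B
¬x = ¬B = B
¬x → x = B → B = B  [¬B ∨ B]
(¬x → x) ∨ x = B ∨ B = B
(x ∧ x) ∨ ((¬x → x) ∨ x) = B ∨ B = B
B ∈ {1, B}.

Yes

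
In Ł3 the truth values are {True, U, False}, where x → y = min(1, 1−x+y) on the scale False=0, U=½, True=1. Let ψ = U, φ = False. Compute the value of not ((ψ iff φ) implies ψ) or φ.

ψ iff φ = U iff False = U  [1 − |½−0|]
(ψ iff φ) implies ψ = U implies U = True
not ((ψ iff φ) implies ψ) = not True = False
not ((ψ iff φ) implies ψ) or φ = False or False = False

False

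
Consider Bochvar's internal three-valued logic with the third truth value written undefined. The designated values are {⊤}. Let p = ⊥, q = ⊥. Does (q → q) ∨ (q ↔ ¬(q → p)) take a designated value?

Yes

q → q = ⊥ → ⊥ = ⊤
q → p = ⊥ → ⊥ = ⊤
¬(q → p) = ¬⊤ = ⊥
q ↔ ¬(q → p) = ⊥ ↔ ⊥ = ⊤
(q → q) ∨ (q ↔ ¬(q → p)) = ⊤ ∨ ⊤ = ⊤
⊤ ∈ {⊤}.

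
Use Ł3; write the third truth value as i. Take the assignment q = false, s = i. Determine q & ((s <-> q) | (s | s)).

s <-> q = i <-> false = i  [1 − |½−0|]
s | s = i | i = i
(s <-> q) | (s | s) = i | i = i
q & ((s <-> q) | (s | s)) = false & i = false

false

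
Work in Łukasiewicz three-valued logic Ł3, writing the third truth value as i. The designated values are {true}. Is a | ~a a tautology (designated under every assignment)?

No

Countermodel: a=i gives i, which is not designated.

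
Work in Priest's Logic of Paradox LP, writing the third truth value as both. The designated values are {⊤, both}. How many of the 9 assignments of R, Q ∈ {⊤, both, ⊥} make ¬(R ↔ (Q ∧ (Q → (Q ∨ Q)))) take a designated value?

7

Of the 9 assignments, 7 give a value in {⊤, both}.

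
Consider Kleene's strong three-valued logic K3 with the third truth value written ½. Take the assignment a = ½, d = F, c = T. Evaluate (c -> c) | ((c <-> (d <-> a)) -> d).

c -> c = T -> T = T
d <-> a = F <-> ½ = ½
c <-> (d <-> a) = T <-> ½ = ½
(c <-> (d <-> a)) -> d = ½ -> F = ½  [~½ | F]
(c -> c) | ((c <-> (d <-> a)) -> d) = T | ½ = T

T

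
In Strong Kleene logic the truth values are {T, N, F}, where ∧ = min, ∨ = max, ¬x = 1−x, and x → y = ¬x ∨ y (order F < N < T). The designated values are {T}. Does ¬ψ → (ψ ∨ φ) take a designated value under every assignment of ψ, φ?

No

Countermodel: ψ=N, φ=N gives N, which is not designated.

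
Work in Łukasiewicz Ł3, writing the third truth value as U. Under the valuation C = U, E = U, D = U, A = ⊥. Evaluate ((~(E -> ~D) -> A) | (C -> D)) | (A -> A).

⊤

~D = ~U = U
E -> ~D = U -> U = ⊤  [min(1, 1−½+½)]
~(E -> ~D) = ~⊤ = ⊥
~(E -> ~D) -> A = ⊥ -> ⊥ = ⊤
C -> D = U -> U = ⊤
(~(E -> ~D) -> A) | (C -> D) = ⊤ | ⊤ = ⊤
A -> A = ⊥ -> ⊥ = ⊤
((~(E -> ~D) -> A) | (C -> D)) | (A -> A) = ⊤ | ⊤ = ⊤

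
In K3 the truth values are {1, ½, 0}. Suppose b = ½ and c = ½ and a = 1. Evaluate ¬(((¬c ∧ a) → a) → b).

¬c = ¬½ = ½
¬c ∧ a = ½ ∧ 1 = ½
(¬c ∧ a) → a = ½ → 1 = 1  [¬½ ∨ 1]
((¬c ∧ a) → a) → b = 1 → ½ = ½
¬(((¬c ∧ a) → a) → b) = ¬½ = ½

½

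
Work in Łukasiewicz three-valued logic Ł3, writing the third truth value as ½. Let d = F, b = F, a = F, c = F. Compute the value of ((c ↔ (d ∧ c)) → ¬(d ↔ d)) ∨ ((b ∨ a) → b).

d ∧ c = F ∧ F = F
c ↔ (d ∧ c) = F ↔ F = T
d ↔ d = F ↔ F = T
¬(d ↔ d) = ¬T = F
(c ↔ (d ∧ c)) → ¬(d ↔ d) = T → F = F
b ∨ a = F ∨ F = F
(b ∨ a) → b = F → F = T
((c ↔ (d ∧ c)) → ¬(d ↔ d)) ∨ ((b ∨ a) → b) = F ∨ T = T

T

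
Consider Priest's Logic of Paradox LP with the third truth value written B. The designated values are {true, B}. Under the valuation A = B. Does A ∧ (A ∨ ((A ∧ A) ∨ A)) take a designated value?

Yes

A ∧ A = B ∧ B = B
(A ∧ A) ∨ A = B ∨ B = B
A ∨ ((A ∧ A) ∨ A) = B ∨ B = B
A ∧ (A ∨ ((A ∧ A) ∨ A)) = B ∧ B = B
B ∈ {true, B}.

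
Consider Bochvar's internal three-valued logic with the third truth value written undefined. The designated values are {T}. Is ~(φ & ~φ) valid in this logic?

Countermodel: φ=undefined gives undefined, which is not designated.

No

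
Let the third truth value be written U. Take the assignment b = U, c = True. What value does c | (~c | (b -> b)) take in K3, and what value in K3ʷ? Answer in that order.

True; U

In K3: ~c = ~True = False
b -> b = U -> U = U  [~U | U]
~c | (b -> b) = False | U = U
c | (~c | (b -> b)) = True | U = True
In K3ʷ: ~c = ~True = False
b -> b = U -> U = U
~c | (b -> b) = False | U = U
c | (~c | (b -> b)) = True | U = U
They differ because K3 and K3ʷ treat U differently under the binary connectives.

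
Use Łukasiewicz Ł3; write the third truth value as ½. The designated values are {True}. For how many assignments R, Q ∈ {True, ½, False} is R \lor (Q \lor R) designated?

5

Of the 9 assignments, 5 give a value in {True}.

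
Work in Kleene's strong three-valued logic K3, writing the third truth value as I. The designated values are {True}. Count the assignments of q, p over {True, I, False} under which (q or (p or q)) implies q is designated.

Designated under: (q=True, p=True); (q=True, p=I); (q=True, p=False); (q=False, p=False).

4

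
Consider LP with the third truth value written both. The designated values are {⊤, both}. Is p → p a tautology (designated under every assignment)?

Yes

Every assignment of p over {⊤, both, ⊥} gives a value in {⊤, both}.
In particular, with p=both: p → p = both.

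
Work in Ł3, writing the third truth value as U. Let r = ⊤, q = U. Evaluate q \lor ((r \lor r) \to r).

⊤

r \lor r = ⊤ \lor ⊤ = ⊤
(r \lor r) \to r = ⊤ \to ⊤ = ⊤
q \lor ((r \lor r) \to r) = U \lor ⊤ = ⊤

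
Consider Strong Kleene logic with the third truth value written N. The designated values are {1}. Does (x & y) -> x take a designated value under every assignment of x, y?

Countermodel: x=N, y=1 gives N, which is not designated.

No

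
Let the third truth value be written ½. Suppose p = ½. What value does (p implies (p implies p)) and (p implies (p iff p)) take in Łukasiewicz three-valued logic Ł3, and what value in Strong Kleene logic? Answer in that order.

True; ½

In Łukasiewicz three-valued logic Ł3: p implies p = ½ implies ½ = True
p implies (p implies p) = ½ implies True = True
p iff p = ½ iff ½ = True
p implies (p iff p) = ½ implies True = True
(p implies (p implies p)) and (p implies (p iff p)) = True and True = True
In Strong Kleene logic: p implies p = ½ implies ½ = ½  [not ½ or ½]
p implies (p implies p) = ½ implies ½ = ½
p iff p = ½ iff ½ = ½
p implies (p iff p) = ½ implies ½ = ½
(p implies (p implies p)) and (p implies (p iff p)) = ½ and ½ = ½
They differ because Łukasiewicz three-valued logic Ł3 and Strong Kleene logic treat ½ differently under implication.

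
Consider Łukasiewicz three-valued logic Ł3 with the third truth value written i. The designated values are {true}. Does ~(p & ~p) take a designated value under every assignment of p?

Countermodel: p=i gives i, which is not designated.

No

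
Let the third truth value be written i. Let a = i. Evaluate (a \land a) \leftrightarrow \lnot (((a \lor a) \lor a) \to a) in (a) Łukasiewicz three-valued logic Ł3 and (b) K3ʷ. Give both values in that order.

In Łukasiewicz three-valued logic Ł3: a \land a = i \land i = i
a \lor a = i \lor i = i
(a \lor a) \lor a = i \lor i = i
((a \lor a) \lor a) \to a = i \to i = True  [min(1, 1−½+½)]
\lnot (((a \lor a) \lor a) \to a) = \lnot True = False
(a \land a) \leftrightarrow \lnot (((a \lor a) \lor a) \to a) = i \leftrightarrow False = i
In K3ʷ: a \land a = i \land i = i
a \lor a = i \lor i = i
(a \lor a) \lor a = i \lor i = i
((a \lor a) \lor a) \to a = i \to i = i  [any arg is the third value ⇒ result is the third value]
\lnot (((a \lor a) \lor a) \to a) = \lnot i = i
(a \land a) \leftrightarrow \lnot (((a \lor a) \lor a) \to a) = i \leftrightarrow i = i

i; i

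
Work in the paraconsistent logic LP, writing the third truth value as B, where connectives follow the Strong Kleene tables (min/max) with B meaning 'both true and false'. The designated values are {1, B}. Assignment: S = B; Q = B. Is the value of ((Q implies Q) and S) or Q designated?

Yes

Q implies Q = B implies B = B  [not B or B]
(Q implies Q) and S = B and B = B
((Q implies Q) and S) or Q = B or B = B
B ∈ {1, B}.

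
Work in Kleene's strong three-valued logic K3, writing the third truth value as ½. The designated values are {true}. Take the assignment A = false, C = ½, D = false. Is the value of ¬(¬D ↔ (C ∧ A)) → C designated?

No

¬D = ¬false = true
C ∧ A = ½ ∧ false = false
¬D ↔ (C ∧ A) = true ↔ false = false
¬(¬D ↔ (C ∧ A)) = ¬false = true
¬(¬D ↔ (C ∧ A)) → C = true → ½ = ½  [¬true ∨ ½]
½ ∉ {true}.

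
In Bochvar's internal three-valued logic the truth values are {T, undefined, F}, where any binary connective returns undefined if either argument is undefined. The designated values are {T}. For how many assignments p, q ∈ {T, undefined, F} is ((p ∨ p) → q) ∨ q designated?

3

Designated under: (p=T, q=T); (p=F, q=T); (p=F, q=F).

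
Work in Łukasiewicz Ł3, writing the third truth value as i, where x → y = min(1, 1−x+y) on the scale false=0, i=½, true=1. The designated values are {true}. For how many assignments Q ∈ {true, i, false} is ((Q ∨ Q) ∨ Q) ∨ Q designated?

Q=true: true ✓
Q=i: i ·
Q=false: false ·

1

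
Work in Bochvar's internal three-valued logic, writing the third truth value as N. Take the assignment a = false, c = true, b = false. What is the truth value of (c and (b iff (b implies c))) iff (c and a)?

true

b implies c = false implies true = true
b iff (b implies c) = false iff true = false
c and (b iff (b implies c)) = true and false = false
c and a = true and false = false
(c and (b iff (b implies c))) iff (c and a) = false iff false = true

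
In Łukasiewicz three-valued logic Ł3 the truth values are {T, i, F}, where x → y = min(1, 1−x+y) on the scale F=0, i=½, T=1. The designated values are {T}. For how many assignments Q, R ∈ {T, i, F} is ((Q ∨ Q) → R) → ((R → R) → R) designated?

Of the 9 assignments, 5 give a value in {T}.

5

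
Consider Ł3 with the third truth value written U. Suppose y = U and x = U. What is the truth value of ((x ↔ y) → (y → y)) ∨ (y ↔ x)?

x ↔ y = U ↔ U = T  [1 − |½−½|]
y → y = U → U = T
(x ↔ y) → (y → y) = T → T = T
y ↔ x = U ↔ U = T
((x ↔ y) → (y → y)) ∨ (y ↔ x) = T ∨ T = T

T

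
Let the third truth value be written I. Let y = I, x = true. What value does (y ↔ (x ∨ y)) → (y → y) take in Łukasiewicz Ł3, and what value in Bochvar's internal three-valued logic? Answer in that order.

true; I

In Łukasiewicz Ł3: x ∨ y = true ∨ I = true
y ↔ (x ∨ y) = I ↔ true = I  [1 − |½−1|]
y → y = I → I = true
(y ↔ (x ∨ y)) → (y → y) = I → true = true
In Bochvar's internal three-valued logic: x ∨ y = true ∨ I = I
y ↔ (x ∨ y) = I ↔ I = I
y → y = I → I = I  [any arg is the third value ⇒ result is the third value]
(y ↔ (x ∨ y)) → (y → y) = I → I = I
They differ because Łukasiewicz Ł3 and Bochvar's internal three-valued logic treat I differently under the binary connectives.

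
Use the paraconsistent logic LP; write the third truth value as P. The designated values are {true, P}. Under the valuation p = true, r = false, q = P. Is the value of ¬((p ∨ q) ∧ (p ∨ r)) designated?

No

p ∨ q = true ∨ P = true
p ∨ r = true ∨ false = true
(p ∨ q) ∧ (p ∨ r) = true ∧ true = true
¬((p ∨ q) ∧ (p ∨ r)) = ¬true = false
false ∉ {true, P}.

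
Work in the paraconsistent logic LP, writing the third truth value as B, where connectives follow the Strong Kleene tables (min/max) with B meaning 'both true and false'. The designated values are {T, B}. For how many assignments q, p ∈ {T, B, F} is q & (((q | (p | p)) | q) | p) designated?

Of the 9 assignments, 6 give a value in {T, B}.

6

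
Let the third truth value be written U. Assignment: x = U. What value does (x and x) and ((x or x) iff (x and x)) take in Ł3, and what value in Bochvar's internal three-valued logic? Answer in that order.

In Ł3: x and x = U and U = U
x or x = U or U = U
x and x = U and U = U
(x or x) iff (x and x) = U iff U = True
(x and x) and ((x or x) iff (x and x)) = U and True = U
In Bochvar's internal three-valued logic: x and x = U and U = U
x or x = U or U = U
x and x = U and U = U
(x or x) iff (x and x) = U iff U = U
(x and x) and ((x or x) iff (x and x)) = U and U = U

U; U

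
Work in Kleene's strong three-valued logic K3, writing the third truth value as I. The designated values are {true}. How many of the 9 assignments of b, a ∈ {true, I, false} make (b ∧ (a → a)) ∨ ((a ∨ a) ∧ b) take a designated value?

2

Designated under: (b=true, a=true); (b=true, a=false).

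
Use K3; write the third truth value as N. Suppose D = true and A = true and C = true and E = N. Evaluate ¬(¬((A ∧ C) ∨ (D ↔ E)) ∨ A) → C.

A ∧ C = true ∧ true = true
D ↔ E = true ↔ N = N
(A ∧ C) ∨ (D ↔ E) = true ∨ N = true
¬((A ∧ C) ∨ (D ↔ E)) = ¬true = false
¬((A ∧ C) ∨ (D ↔ E)) ∨ A = false ∨ true = true
¬(¬((A ∧ C) ∨ (D ↔ E)) ∨ A) = ¬true = false
¬(¬((A ∧ C) ∨ (D ↔ E)) ∨ A) → C = false → true = true

true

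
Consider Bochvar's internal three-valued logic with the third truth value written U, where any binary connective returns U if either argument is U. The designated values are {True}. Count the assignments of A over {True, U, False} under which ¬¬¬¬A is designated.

A=True: True ✓
A=U: U ·
A=False: False ·

1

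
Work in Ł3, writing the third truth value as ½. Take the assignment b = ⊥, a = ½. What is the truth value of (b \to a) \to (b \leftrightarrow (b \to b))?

⊥

b \to a = ⊥ \to ½ = ⊤  [min(1, 1−0+½)]
b \to b = ⊥ \to ⊥ = ⊤
b \leftrightarrow (b \to b) = ⊥ \leftrightarrow ⊤ = ⊥
(b \to a) \to (b \leftrightarrow (b \to b)) = ⊤ \to ⊥ = ⊥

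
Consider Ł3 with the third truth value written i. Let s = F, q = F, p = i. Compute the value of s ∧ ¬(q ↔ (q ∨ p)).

F

q ∨ p = F ∨ i = i
q ↔ (q ∨ p) = F ↔ i = i  [1 − |0−½|]
¬(q ↔ (q ∨ p)) = ¬i = i
s ∧ ¬(q ↔ (q ∨ p)) = F ∧ i = F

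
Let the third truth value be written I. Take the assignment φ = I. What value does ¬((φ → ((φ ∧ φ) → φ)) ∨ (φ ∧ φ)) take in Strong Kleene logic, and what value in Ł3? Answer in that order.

I; False

In Strong Kleene logic: φ ∧ φ = I ∧ I = I
(φ ∧ φ) → φ = I → I = I  [¬I ∨ I]
φ → ((φ ∧ φ) → φ) = I → I = I
φ ∧ φ = I ∧ I = I
(φ → ((φ ∧ φ) → φ)) ∨ (φ ∧ φ) = I ∨ I = I
¬((φ → ((φ ∧ φ) → φ)) ∨ (φ ∧ φ)) = ¬I = I
In Ł3: φ ∧ φ = I ∧ I = I
(φ ∧ φ) → φ = I → I = True
φ → ((φ ∧ φ) → φ) = I → True = True
φ ∧ φ = I ∧ I = I
(φ → ((φ ∧ φ) → φ)) ∨ (φ ∧ φ) = True ∨ I = True
¬((φ → ((φ ∧ φ) → φ)) ∨ (φ ∧ φ)) = ¬True = False
They differ because Strong Kleene logic and Ł3 treat I differently under implication.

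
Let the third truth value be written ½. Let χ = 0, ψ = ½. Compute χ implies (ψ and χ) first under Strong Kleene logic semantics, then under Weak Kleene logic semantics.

1; ½

In Strong Kleene logic: ψ and χ = ½ and 0 = 0
χ implies (ψ and χ) = 0 implies 0 = 1
In Weak Kleene logic: ψ and χ = ½ and 0 = ½
χ implies (ψ and χ) = 0 implies ½ = ½
They differ because Strong Kleene logic and Weak Kleene logic treat ½ differently under the binary connectives.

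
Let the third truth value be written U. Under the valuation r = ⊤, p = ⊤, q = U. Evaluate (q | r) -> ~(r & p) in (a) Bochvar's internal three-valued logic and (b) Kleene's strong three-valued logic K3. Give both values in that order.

In Bochvar's internal three-valued logic: q | r = U | ⊤ = U
r & p = ⊤ & ⊤ = ⊤
~(r & p) = ~⊤ = ⊥
(q | r) -> ~(r & p) = U -> ⊥ = U  [any arg is the third value ⇒ result is the third value]
In Kleene's strong three-valued logic K3: q | r = U | ⊤ = ⊤
r & p = ⊤ & ⊤ = ⊤
~(r & p) = ~⊤ = ⊥
(q | r) -> ~(r & p) = ⊤ -> ⊥ = ⊥
They differ because Bochvar's internal three-valued logic and Kleene's strong three-valued logic K3 treat U differently under the binary connectives.

U; ⊥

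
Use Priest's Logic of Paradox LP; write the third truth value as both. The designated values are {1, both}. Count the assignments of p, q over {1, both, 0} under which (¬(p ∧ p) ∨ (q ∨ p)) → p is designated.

6

Of the 9 assignments, 6 give a value in {1, both}.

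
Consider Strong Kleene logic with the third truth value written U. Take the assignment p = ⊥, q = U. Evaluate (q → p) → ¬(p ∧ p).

⊤

q → p = U → ⊥ = U  [¬U ∨ ⊥]
p ∧ p = ⊥ ∧ ⊥ = ⊥
¬(p ∧ p) = ¬⊥ = ⊤
(q → p) → ¬(p ∧ p) = U → ⊤ = ⊤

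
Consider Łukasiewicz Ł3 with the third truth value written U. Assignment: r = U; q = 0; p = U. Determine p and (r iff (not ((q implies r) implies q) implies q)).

q implies r = 0 implies U = 1  [min(1, 1−0+½)]
(q implies r) implies q = 1 implies 0 = 0
not ((q implies r) implies q) = not 0 = 1
not ((q implies r) implies q) implies q = 1 implies 0 = 0
r iff (not ((q implies r) implies q) implies q) = U iff 0 = U
p and (r iff (not ((q implies r) implies q) implies q)) = U and U = U

U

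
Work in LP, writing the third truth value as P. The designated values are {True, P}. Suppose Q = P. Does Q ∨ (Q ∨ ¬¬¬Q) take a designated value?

Yes

¬Q = ¬P = P
¬¬Q = ¬P = P
¬¬¬Q = ¬P = P
Q ∨ ¬¬¬Q = P ∨ P = P
Q ∨ (Q ∨ ¬¬¬Q) = P ∨ P = P
P ∈ {True, P}.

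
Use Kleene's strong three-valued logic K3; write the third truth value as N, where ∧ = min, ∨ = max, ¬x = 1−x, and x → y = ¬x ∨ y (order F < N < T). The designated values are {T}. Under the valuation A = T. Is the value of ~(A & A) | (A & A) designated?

A & A = T & T = T
~(A & A) = ~T = F
A & A = T & T = T
~(A & A) | (A & A) = F | T = T
T ∈ {T}.

Yes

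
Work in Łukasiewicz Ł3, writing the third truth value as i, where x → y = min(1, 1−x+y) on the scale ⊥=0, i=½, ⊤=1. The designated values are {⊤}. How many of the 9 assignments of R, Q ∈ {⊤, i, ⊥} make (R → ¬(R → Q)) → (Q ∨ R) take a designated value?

Of the 9 assignments, 6 give a value in {⊤}.

6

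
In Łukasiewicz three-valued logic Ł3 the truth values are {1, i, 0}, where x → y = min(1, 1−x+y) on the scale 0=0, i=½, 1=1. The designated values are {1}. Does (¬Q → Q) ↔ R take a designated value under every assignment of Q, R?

Countermodel: Q=1, R=i gives i, which is not designated.

No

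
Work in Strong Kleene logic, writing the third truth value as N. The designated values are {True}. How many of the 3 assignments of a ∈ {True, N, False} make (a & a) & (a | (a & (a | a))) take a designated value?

a=True: True ✓
a=N: N ·
a=False: False ·

1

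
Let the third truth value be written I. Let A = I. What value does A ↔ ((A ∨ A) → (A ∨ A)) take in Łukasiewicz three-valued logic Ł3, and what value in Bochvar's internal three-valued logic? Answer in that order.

I; I

In Łukasiewicz three-valued logic Ł3: A ∨ A = I ∨ I = I
A ∨ A = I ∨ I = I
(A ∨ A) → (A ∨ A) = I → I = true  [min(1, 1−½+½)]
A ↔ ((A ∨ A) → (A ∨ A)) = I ↔ true = I
In Bochvar's internal three-valued logic: A ∨ A = I ∨ I = I
A ∨ A = I ∨ I = I
(A ∨ A) → (A ∨ A) = I → I = I
A ↔ ((A ∨ A) → (A ∨ A)) = I ↔ I = I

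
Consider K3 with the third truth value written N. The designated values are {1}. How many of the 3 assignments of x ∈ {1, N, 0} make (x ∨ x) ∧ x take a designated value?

1

x=1: 1 ✓
x=N: N ·
x=0: 0 ·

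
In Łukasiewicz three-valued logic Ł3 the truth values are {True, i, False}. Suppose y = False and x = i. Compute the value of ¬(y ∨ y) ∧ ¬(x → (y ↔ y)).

y ∨ y = False ∨ False = False
¬(y ∨ y) = ¬False = True
y ↔ y = False ↔ False = True
x → (y ↔ y) = i → True = True  [min(1, 1−½+1)]
¬(x → (y ↔ y)) = ¬True = False
¬(y ∨ y) ∧ ¬(x → (y ↔ y)) = True ∧ False = False

False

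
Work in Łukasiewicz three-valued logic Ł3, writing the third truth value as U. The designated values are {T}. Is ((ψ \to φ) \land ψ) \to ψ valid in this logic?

Every assignment of ψ, φ over {T, U, F} gives a value in {T}.
In particular, with ψ=U, φ=U: ((ψ \to φ) \land ψ) \to ψ = T.

Yes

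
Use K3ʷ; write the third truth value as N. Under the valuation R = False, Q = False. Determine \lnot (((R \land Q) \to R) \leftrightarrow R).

True

R \land Q = False \land False = False
(R \land Q) \to R = False \to False = True
((R \land Q) \to R) \leftrightarrow R = True \leftrightarrow False = False
\lnot (((R \land Q) \to R) \leftrightarrow R) = \lnot False = True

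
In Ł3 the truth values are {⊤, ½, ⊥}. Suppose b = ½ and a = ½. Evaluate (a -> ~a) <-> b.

~a = ~½ = ½
a -> ~a = ½ -> ½ = ⊤  [min(1, 1−½+½)]
(a -> ~a) <-> b = ⊤ <-> ½ = ½

½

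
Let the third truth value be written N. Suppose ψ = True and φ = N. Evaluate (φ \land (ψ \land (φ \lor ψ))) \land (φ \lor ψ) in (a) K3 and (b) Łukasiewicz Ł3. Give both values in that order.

In K3: φ \lor ψ = N \lor True = True
ψ \land (φ \lor ψ) = True \land True = True
φ \land (ψ \land (φ \lor ψ)) = N \land True = N
φ \lor ψ = N \lor True = True
(φ \land (ψ \land (φ \lor ψ))) \land (φ \lor ψ) = N \land True = N
In Łukasiewicz Ł3: φ \lor ψ = N \lor True = True
ψ \land (φ \lor ψ) = True \land True = True
φ \land (ψ \land (φ \lor ψ)) = N \land True = N
φ \lor ψ = N \lor True = True
(φ \land (ψ \land (φ \lor ψ))) \land (φ \lor ψ) = N \land True = N

N; N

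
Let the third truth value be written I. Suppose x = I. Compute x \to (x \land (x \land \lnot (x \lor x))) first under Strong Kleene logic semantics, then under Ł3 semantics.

In Strong Kleene logic: x \lor x = I \lor I = I
\lnot (x \lor x) = \lnot I = I
x \land \lnot (x \lor x) = I \land I = I
x \land (x \land \lnot (x \lor x)) = I \land I = I
x \to (x \land (x \land \lnot (x \lor x))) = I \to I = I  [\lnot I \lor I]
In Ł3: x \lor x = I \lor I = I
\lnot (x \lor x) = \lnot I = I
x \land \lnot (x \lor x) = I \land I = I
x \land (x \land \lnot (x \lor x)) = I \land I = I
x \to (x \land (x \land \lnot (x \lor x))) = I \to I = ⊤  [min(1, 1−½+½)]
They differ because Strong Kleene logic and Ł3 treat I differently under implication.

I; ⊤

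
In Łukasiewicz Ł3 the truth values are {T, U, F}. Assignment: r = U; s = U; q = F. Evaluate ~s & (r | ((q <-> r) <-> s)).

U

~s = ~U = U
q <-> r = F <-> U = U
(q <-> r) <-> s = U <-> U = T
r | ((q <-> r) <-> s) = U | T = T
~s & (r | ((q <-> r) <-> s)) = U & T = U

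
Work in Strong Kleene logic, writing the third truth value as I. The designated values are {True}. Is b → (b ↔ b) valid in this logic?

Countermodel: b=I gives I, which is not designated.

No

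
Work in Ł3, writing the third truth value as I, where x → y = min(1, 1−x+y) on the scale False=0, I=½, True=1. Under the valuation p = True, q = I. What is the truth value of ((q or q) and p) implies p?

True

q or q = I or I = I
(q or q) and p = I and True = I
((q or q) and p) implies p = I implies True = True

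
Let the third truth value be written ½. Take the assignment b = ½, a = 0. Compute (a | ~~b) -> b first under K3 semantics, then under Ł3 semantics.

In K3: ~b = ~½ = ½
~~b = ~½ = ½
a | ~~b = 0 | ½ = ½
(a | ~~b) -> b = ½ -> ½ = ½  [~½ | ½]
In Ł3: ~b = ~½ = ½
~~b = ~½ = ½
a | ~~b = 0 | ½ = ½
(a | ~~b) -> b = ½ -> ½ = 1  [min(1, 1−½+½)]
They differ because K3 and Ł3 treat ½ differently under implication.

½; 1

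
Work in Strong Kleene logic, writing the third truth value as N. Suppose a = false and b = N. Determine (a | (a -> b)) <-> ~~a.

false

a -> b = false -> N = true
a | (a -> b) = false | true = true
~a = ~false = true
~~a = ~true = false
(a | (a -> b)) <-> ~~a = true <-> false = false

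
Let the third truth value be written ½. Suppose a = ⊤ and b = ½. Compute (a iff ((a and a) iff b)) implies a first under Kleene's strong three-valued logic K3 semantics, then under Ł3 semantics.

⊤; ⊤

In Kleene's strong three-valued logic K3: a and a = ⊤ and ⊤ = ⊤
(a and a) iff b = ⊤ iff ½ = ½
a iff ((a and a) iff b) = ⊤ iff ½ = ½
(a iff ((a and a) iff b)) implies a = ½ implies ⊤ = ⊤  [not ½ or ⊤]
In Ł3: a and a = ⊤ and ⊤ = ⊤
(a and a) iff b = ⊤ iff ½ = ½  [1 − |1−½|]
a iff ((a and a) iff b) = ⊤ iff ½ = ½
(a iff ((a and a) iff b)) implies a = ½ implies ⊤ = ⊤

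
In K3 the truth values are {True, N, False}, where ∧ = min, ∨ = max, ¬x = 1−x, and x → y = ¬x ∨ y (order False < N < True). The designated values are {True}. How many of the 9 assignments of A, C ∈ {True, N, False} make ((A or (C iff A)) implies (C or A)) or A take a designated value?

5

Of the 9 assignments, 5 give a value in {True}.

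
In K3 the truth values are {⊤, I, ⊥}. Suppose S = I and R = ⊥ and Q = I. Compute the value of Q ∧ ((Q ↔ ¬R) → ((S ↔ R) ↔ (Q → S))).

I

¬R = ¬⊥ = ⊤
Q ↔ ¬R = I ↔ ⊤ = I
S ↔ R = I ↔ ⊥ = I
Q → S = I → I = I  [¬I ∨ I]
(S ↔ R) ↔ (Q → S) = I ↔ I = I
(Q ↔ ¬R) → ((S ↔ R) ↔ (Q → S)) = I → I = I
Q ∧ ((Q ↔ ¬R) → ((S ↔ R) ↔ (Q → S))) = I ∧ I = I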